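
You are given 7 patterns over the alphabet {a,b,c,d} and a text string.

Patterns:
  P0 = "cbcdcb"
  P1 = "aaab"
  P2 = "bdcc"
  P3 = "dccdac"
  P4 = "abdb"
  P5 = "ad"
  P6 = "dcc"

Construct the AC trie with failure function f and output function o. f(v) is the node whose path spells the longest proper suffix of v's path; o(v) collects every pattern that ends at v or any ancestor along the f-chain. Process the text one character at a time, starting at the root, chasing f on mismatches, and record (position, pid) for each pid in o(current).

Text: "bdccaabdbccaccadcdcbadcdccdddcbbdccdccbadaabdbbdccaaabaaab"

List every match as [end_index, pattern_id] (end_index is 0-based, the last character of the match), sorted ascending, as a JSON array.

Build:
Trie nodes:
  0='ε' goto a→7 b→11 c→1 d→15
  1='c' goto b→2
  2='cb' goto c→3
  3='cbc' goto d→4
  4='cbcd' goto c→5
  5='cbcdc' goto b→6
  6='cbcdcb' goto ·  [P0 ends]
  7='a' goto a→8 b→21 d→24
  8='aa' goto a→9
  9='aaa' goto b→10
  10='aaab' goto ·  [P1 ends]
  11='b' goto d→12
  12='bd' goto c→13
  13='bdc' goto c→14
  14='bdcc' goto ·  [P2 ends]
  15='d' goto c→16
  16='dc' goto c→17
  17='dcc' goto d→18  [P6 ends]
  18='dccd' goto a→19
  19='dccda' goto c→20
  20='dccdac' goto ·  [P3 ends]
  21='ab' goto d→22
  22='abd' goto b→23
  23='abdb' goto ·  [P4 ends]
  24='ad' goto ·  [P5 ends]

BFS fail/out derivation:
  n1('c'): parent n0 fail=0; on 'c' 0 → fail=0;  out ∅∪∅=∅
  n7('a'): parent n0 fail=0; on 'a' 0 → fail=0;  out ∅∪∅=∅
  n11('b'): parent n0 fail=0; on 'b' 0 → fail=0;  out ∅∪∅=∅
  n15('d'): parent n0 fail=0; on 'd' 0 → fail=0;  out ∅∪∅=∅
  n2('cb'): parent n1 fail=0; on 'b' 0 → fail=11;  out ∅∪∅=∅
  n8('aa'): parent n7 fail=0; on 'a' 0 → fail=7;  out ∅∪∅=∅
  n12('bd'): parent n11 fail=0; on 'd' 0 → fail=15;  out ∅∪∅=∅
  n16('dc'): parent n15 fail=0; on 'c' 0 → fail=1;  out ∅∪∅=∅
  n21('ab'): parent n7 fail=0; on 'b' 0 → fail=11;  out ∅∪∅=∅
  n24('ad'): parent n7 fail=0; on 'd' 0 → fail=15;  out {5}∪∅={5}
  n3('cbc'): parent n2 fail=11; on 'c' 11→0 → fail=1;  out ∅∪∅=∅
  n9('aaa'): parent n8 fail=7; on 'a' 7 → fail=8;  out ∅∪∅=∅
  n13('bdc'): parent n12 fail=15; on 'c' 15 → fail=16;  out ∅∪∅=∅
  n17('dcc'): parent n16 fail=1; on 'c' 1→0 → fail=1;  out {6}∪∅={6}
  n22('abd'): parent n21 fail=11; on 'd' 11 → fail=12;  out ∅∪∅=∅
  n4('cbcd'): parent n3 fail=1; on 'd' 1→0 → fail=15;  out ∅∪∅=∅
  n10('aaab'): parent n9 fail=8; on 'b' 8→7 → fail=21;  out {1}∪∅={1}
  n14('bdcc'): parent n13 fail=16; on 'c' 16 → fail=17;  out {2}∪{6}={2,6}
  n18('dccd'): parent n17 fail=1; on 'd' 1→0 → fail=15;  out ∅∪∅=∅
  n23('abdb'): parent n22 fail=12; on 'b' 12→15→0 → fail=11;  out {4}∪∅={4}
  n5('cbcdc'): parent n4 fail=15; on 'c' 15 → fail=16;  out ∅∪∅=∅
  n19('dccda'): parent n18 fail=15; on 'a' 15→0 → fail=7;  out ∅∪∅=∅
  n6('cbcdcb'): parent n5 fail=16; on 'b' 16→1 → fail=2;  out {0}∪∅={0}
  n20('dccdac'): parent n19 fail=7; on 'c' 7→0 → fail=1;  out {3}∪∅={3}

Text stream:
[0] read 'b'  n0⇒n11
[1] read 'd'  n11⇒n12
[2] read 'c'  n12⇒n13
[3] read 'c'  n13⇒n14  → match P2@[0:3],P6@[1:3]
[4] read 'a'  n14⇒n7 (via fail)
[5] read 'a'  n7⇒n8
[6] read 'b'  n8⇒n21 (via fail)
[7] read 'd'  n21⇒n22
[8] read 'b'  n22⇒n23  → match P4@[5:8]
[9] read 'c'  n23⇒n1 (via fail)
[10] read 'c'  n1⇒n1 (via fail)
[11] read 'a'  n1⇒n7 (via fail)
[12] read 'c'  n7⇒n1 (via fail)
[13] read 'c'  n1⇒n1 (via fail)
[14] read 'a'  n1⇒n7 (via fail)
[15] read 'd'  n7⇒n24  → match P5@[14:15]
[16] read 'c'  n24⇒n16 (via fail)
[17] read 'd'  n16⇒n15 (via fail)
[18] read 'c'  n15⇒n16
[19] read 'b'  n16⇒n2 (via fail)
[20] read 'a'  n2⇒n7 (via fail)
[21] read 'd'  n7⇒n24  → match P5@[20:21]
[22] read 'c'  n24⇒n16 (via fail)
[23] read 'd'  n16⇒n15 (via fail)
[24] read 'c'  n15⇒n16
[25] read 'c'  n16⇒n17  → match P6@[23:25]
[26] read 'd'  n17⇒n18
[27] read 'd'  n18⇒n15 (via fail)
[28] read 'd'  n15⇒n15 (via fail)
[29] read 'c'  n15⇒n16
[30] read 'b'  n16⇒n2 (via fail)
[31] read 'b'  n2⇒n11 (via fail)
[32] read 'd'  n11⇒n12
[33] read 'c'  n12⇒n13
[34] read 'c'  n13⇒n14  → match P2@[31:34],P6@[32:34]
[35] read 'd'  n14⇒n18 (via fail)
[36] read 'c'  n18⇒n16 (via fail)
[37] read 'c'  n16⇒n17  → match P6@[35:37]
[38] read 'b'  n17⇒n2 (via fail)
[39] read 'a'  n2⇒n7 (via fail)
[40] read 'd'  n7⇒n24  → match P5@[39:40]
[41] read 'a'  n24⇒n7 (via fail)
[42] read 'a'  n7⇒n8
[43] read 'b'  n8⇒n21 (via fail)
[44] read 'd'  n21⇒n22
[45] read 'b'  n22⇒n23  → match P4@[42:45]
[46] read 'b'  n23⇒n11 (via fail)
[47] read 'd'  n11⇒n12
[48] read 'c'  n12⇒n13
[49] read 'c'  n13⇒n14  → match P2@[46:49],P6@[47:49]
[50] read 'a'  n14⇒n7 (via fail)
[51] read 'a'  n7⇒n8
[52] read 'a'  n8⇒n9
[53] read 'b'  n9⇒n10  → match P1@[50:53]
[54] read 'a'  n10⇒n7 (via fail)
[55] read 'a'  n7⇒n8
[56] read 'a'  n8⇒n9
[57] read 'b'  n9⇒n10  → match P1@[54:57]

All matches (sorted): [[3,2],[3,6],[8,4],[15,5],[21,5],[25,6],[34,2],[34,6],[37,6],[40,5],[45,4],[49,2],[49,6],[53,1],[57,1]]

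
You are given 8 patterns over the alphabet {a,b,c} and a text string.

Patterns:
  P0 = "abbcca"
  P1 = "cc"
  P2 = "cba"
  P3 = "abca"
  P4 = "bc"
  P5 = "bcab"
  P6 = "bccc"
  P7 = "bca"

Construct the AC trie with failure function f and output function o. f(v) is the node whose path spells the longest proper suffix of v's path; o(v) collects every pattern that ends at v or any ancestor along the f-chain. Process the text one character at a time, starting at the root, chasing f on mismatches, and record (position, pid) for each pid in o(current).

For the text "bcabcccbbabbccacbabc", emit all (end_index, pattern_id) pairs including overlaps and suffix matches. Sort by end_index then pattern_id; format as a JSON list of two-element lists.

Build:
Trie (insert patterns):
  n0 'ε': a→1 b→13 c→7
  n1 'a': b→2
  n2 'ab': b→3 c→11
  n3 'abb': c→4
  n4 'abbc': c→5
  n5 'abbcc': a→6
  n6 'abbcca': ·  ←P0
  n7 'c': b→9 c→8
  n8 'cc': ·  ←P1
  n9 'cb': a→10
  n10 'cba': ·  ←P2
  n11 'abc': a→12
  n12 'abca': ·  ←P3
  n13 'b': c→14
  n14 'bc': a→15 c→17  ←P4
  n15 'bca': b→16  ←P7
  n16 'bcab': ·  ←P5
  n17 'bcc': c→18
  n18 'bccc': ·  ←P6

Failure links (BFS by depth):
  n1('a'): parent n0 fail=0; on 'a' 0 → fail=0;  out ∅∪∅=∅
  n7('c'): parent n0 fail=0; on 'c' 0 → fail=0;  out ∅∪∅=∅
  n13('b'): parent n0 fail=0; on 'b' 0 → fail=0;  out ∅∪∅=∅
  n2('ab'): parent n1 fail=0; on 'b' 0 → fail=13;  out ∅∪∅=∅
  n8('cc'): parent n7 fail=0; on 'c' 0 → fail=7;  out {1}∪∅={1}
  n9('cb'): parent n7 fail=0; on 'b' 0 → fail=13;  out ∅∪∅=∅
  n14('bc'): parent n13 fail=0; on 'c' 0 → fail=7;  out {4}∪∅={4}
  n3('abb'): parent n2 fail=13; on 'b' 13→0 → fail=13;  out ∅∪∅=∅
  n10('cba'): parent n9 fail=13; on 'a' 13→0 → fail=1;  out {2}∪∅={2}
  n11('abc'): parent n2 fail=13; on 'c' 13 → fail=14;  out ∅∪{4}={4}
  n15('bca'): parent n14 fail=7; on 'a' 7→0 → fail=1;  out {7}∪∅={7}
  n17('bcc'): parent n14 fail=7; on 'c' 7 → fail=8;  out ∅∪{1}={1}
  n4('abbc'): parent n3 fail=13; on 'c' 13 → fail=14;  out ∅∪{4}={4}
  n12('abca'): parent n11 fail=14; on 'a' 14 → fail=15;  out {3}∪{7}={3,7}
  n16('bcab'): parent n15 fail=1; on 'b' 1 → fail=2;  out {5}∪∅={5}
  n18('bccc'): parent n17 fail=8; on 'c' 8→7 → fail=8;  out {6}∪{1}={1,6}
  n5('abbcc'): parent n4 fail=14; on 'c' 14 → fail=17;  out ∅∪{1}={1}
  n6('abbcca'): parent n5 fail=17; on 'a' 17→8→7→0 → fail=1;  out {0}∪∅={0}

Scan:
pos 0 'b': at 13
pos 1 'c': at 14  ** P4@[0:1]
pos 2 'a': at 15  ** P7@[0:2]
pos 3 'b': at 16  ** P5@[0:3]
pos 4 'c': at 11 (fail-walked)  ** P4@[3:4]
pos 5 'c': at 17 (fail-walked)  ** P1@[4:5]
pos 6 'c': at 18  ** P1@[5:6],P6@[3:6]
pos 7 'b': at 9 (fail-walked)
pos 8 'b': at 13 (fail-walked)
pos 9 'a': at 1 (fail-walked)
pos 10 'b': at 2
pos 11 'b': at 3
pos 12 'c': at 4  ** P4@[11:12]
pos 13 'c': at 5  ** P1@[12:13]
pos 14 'a': at 6  ** P0@[9:14]
pos 15 'c': at 7 (fail-walked)
pos 16 'b': at 9
pos 17 'a': at 10  ** P2@[15:17]
pos 18 'b': at 2 (fail-walked)
pos 19 'c': at 11  ** P4@[18:19]

All matches (sorted): [[1,4],[2,7],[3,5],[4,4],[5,1],[6,1],[6,6],[12,4],[13,1],[14,0],[17,2],[19,4]]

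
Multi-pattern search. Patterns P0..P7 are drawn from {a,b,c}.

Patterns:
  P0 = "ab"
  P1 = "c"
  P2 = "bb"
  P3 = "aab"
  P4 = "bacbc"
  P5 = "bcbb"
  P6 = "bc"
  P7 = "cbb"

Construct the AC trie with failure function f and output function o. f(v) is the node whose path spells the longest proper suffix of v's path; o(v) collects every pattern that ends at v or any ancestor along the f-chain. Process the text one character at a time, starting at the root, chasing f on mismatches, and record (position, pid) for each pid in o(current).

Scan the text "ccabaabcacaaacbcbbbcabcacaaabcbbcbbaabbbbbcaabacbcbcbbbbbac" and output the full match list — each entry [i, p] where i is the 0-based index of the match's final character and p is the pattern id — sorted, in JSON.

Construct AC machine:
Trie (insert patterns):
  0='ε' goto a→1 b→4 c→3
  1='a' goto a→6 b→2
  2='ab' goto ·  [P0 ends]
  3='c' goto b→15  [P1 ends]
  4='b' goto a→8 b→5 c→12
  5='bb' goto ·  [P2 ends]
  6='aa' goto b→7
  7='aab' goto ·  [P3 ends]
  8='ba' goto c→9
  9='bac' goto b→10
  10='bacb' goto c→11
  11='bacbc' goto ·  [P4 ends]
  12='bc' goto b→13  [P6 ends]
  13='bcb' goto b→14
  14='bcbb' goto ·  [P5 ends]
  15='cb' goto b→16
  16='cbb' goto ·  [P7 ends]

BFS fail/out derivation:
  n1('a'): parent n0 fail=0; on 'a' 0 → fail=0;  out ∅∪∅=∅
  n3('c'): parent n0 fail=0; on 'c' 0 → fail=0;  out {1}∪∅={1}
  n4('b'): parent n0 fail=0; on 'b' 0 → fail=0;  out ∅∪∅=∅
  n2('ab'): parent n1 fail=0; on 'b' 0 → fail=4;  out {0}∪∅={0}
  n5('bb'): parent n4 fail=0; on 'b' 0 → fail=4;  out {2}∪∅={2}
  n6('aa'): parent n1 fail=0; on 'a' 0 → fail=1;  out ∅∪∅=∅
  n8('ba'): parent n4 fail=0; on 'a' 0 → fail=1;  out ∅∪∅=∅
  n12('bc'): parent n4 fail=0; on 'c' 0 → fail=3;  out {6}∪{1}={1,6}
  n15('cb'): parent n3 fail=0; on 'b' 0 → fail=4;  out ∅∪∅=∅
  n7('aab'): parent n6 fail=1; on 'b' 1 → fail=2;  out {3}∪{0}={0,3}
  n9('bac'): parent n8 fail=1; on 'c' 1→0 → fail=3;  out ∅∪{1}={1}
  n13('bcb'): parent n12 fail=3; on 'b' 3 → fail=15;  out ∅∪∅=∅
  n16('cbb'): parent n15 fail=4; on 'b' 4 → fail=5;  out {7}∪{2}={2,7}
  n10('bacb'): parent n9 fail=3; on 'b' 3 → fail=15;  out ∅∪∅=∅
  n14('bcbb'): parent n13 fail=15; on 'b' 15 → fail=16;  out {5}∪{2,7}={2,5,7}
  n11('bacbc'): parent n10 fail=15; on 'c' 15→4 → fail=12;  out {4}∪{1,6}={1,4,6}

Text stream:
pos 0 'c': at 3  ** P1@[0:0]
pos 1 'c': at 3 (via fail)  ** P1@[1:1]
pos 2 'a': at 1 (via fail)
pos 3 'b': at 2  ** P0@[2:3]
pos 4 'a': at 8 (via fail)
pos 5 'a': at 6 (via fail)
pos 6 'b': at 7  ** P0@[5:6],P3@[4:6]
pos 7 'c': at 12 (via fail)  ** P1@[7:7],P6@[6:7]
pos 8 'a': at 1 (via fail)
pos 9 'c': at 3 (via fail)  ** P1@[9:9]
pos 10 'a': at 1 (via fail)
pos 11 'a': at 6
pos 12 'a': at 6 (via fail)
pos 13 'c': at 3 (via fail)  ** P1@[13:13]
pos 14 'b': at 15
pos 15 'c': at 12 (via fail)  ** P1@[15:15],P6@[14:15]
pos 16 'b': at 13
pos 17 'b': at 14  ** P2@[16:17],P5@[14:17],P7@[15:17]
pos 18 'b': at 5 (via fail)  ** P2@[17:18]
pos 19 'c': at 12 (via fail)  ** P1@[19:19],P6@[18:19]
pos 20 'a': at 1 (via fail)
pos 21 'b': at 2  ** P0@[20:21]
pos 22 'c': at 12 (via fail)  ** P1@[22:22],P6@[21:22]
pos 23 'a': at 1 (via fail)
pos 24 'c': at 3 (via fail)  ** P1@[24:24]
pos 25 'a': at 1 (via fail)
pos 26 'a': at 6
pos 27 'a': at 6 (via fail)
pos 28 'b': at 7  ** P0@[27:28],P3@[26:28]
pos 29 'c': at 12 (via fail)  ** P1@[29:29],P6@[28:29]
pos 30 'b': at 13
pos 31 'b': at 14  ** P2@[30:31],P5@[28:31],P7@[29:31]
pos 32 'c': at 12 (via fail)  ** P1@[32:32],P6@[31:32]
pos 33 'b': at 13
pos 34 'b': at 14  ** P2@[33:34],P5@[31:34],P7@[32:34]
pos 35 'a': at 8 (via fail)
pos 36 'a': at 6 (via fail)
pos 37 'b': at 7  ** P0@[36:37],P3@[35:37]
pos 38 'b': at 5 (via fail)  ** P2@[37:38]
pos 39 'b': at 5 (via fail)  ** P2@[38:39]
pos 40 'b': at 5 (via fail)  ** P2@[39:40]
pos 41 'b': at 5 (via fail)  ** P2@[40:41]
pos 42 'c': at 12 (via fail)  ** P1@[42:42],P6@[41:42]
pos 43 'a': at 1 (via fail)
pos 44 'a': at 6
pos 45 'b': at 7  ** P0@[44:45],P3@[43:45]
pos 46 'a': at 8 (via fail)
pos 47 'c': at 9  ** P1@[47:47]
pos 48 'b': at 10
pos 49 'c': at 11  ** P1@[49:49],P4@[45:49],P6@[48:49]
pos 50 'b': at 13 (via fail)
pos 51 'c': at 12 (via fail)  ** P1@[51:51],P6@[50:51]
pos 52 'b': at 13
pos 53 'b': at 14  ** P2@[52:53],P5@[50:53],P7@[51:53]
pos 54 'b': at 5 (via fail)  ** P2@[53:54]
pos 55 'b': at 5 (via fail)  ** P2@[54:55]
pos 56 'b': at 5 (via fail)  ** P2@[55:56]
pos 57 'a': at 8 (via fail)
pos 58 'c': at 9  ** P1@[58:58]

All matches (sorted): [[0,1],[1,1],[3,0],[6,0],[6,3],[7,1],[7,6],[9,1],[13,1],[15,1],[15,6],[17,2],[17,5],[17,7],[18,2],[19,1],[19,6],[21,0],[22,1],[22,6],[24,1],[28,0],[28,3],[29,1],[29,6],[31,2],[31,5],[31,7],[32,1],[32,6],[34,2],[34,5],[34,7],[37,0],[37,3],[38,2],[39,2],[40,2],[41,2],[42,1],[42,6],[45,0],[45,3],[47,1],[49,1],[49,4],[49,6],[51,1],[51,6],[53,2],[53,5],[53,7],[54,2],[55,2],[56,2],[58,1]]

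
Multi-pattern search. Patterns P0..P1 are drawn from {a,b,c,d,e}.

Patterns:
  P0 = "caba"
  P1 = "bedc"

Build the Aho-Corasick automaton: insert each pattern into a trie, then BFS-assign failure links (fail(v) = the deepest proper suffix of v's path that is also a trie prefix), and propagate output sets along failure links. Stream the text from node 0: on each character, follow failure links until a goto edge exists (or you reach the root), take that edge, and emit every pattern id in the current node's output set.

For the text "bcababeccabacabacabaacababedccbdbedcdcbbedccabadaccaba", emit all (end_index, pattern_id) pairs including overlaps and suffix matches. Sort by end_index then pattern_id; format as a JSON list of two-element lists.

Build:
Trie (insert patterns):
  0='ε' goto b→5 c→1
  1='c' goto a→2
  2='ca' goto b→3
  3='cab' goto a→4
  4='caba' goto ·  ←P0
  5='b' goto e→6
  6='be' goto d→7
  7='bed' goto c→8
  8='bedc' goto ·  ←P1

BFS fail/out derivation:
  fail(1) 'c': from fail(0)=0 chase 'c': 0 ⇒ 0;  out=∅∪out(0)=∅
  fail(5) 'b': from fail(0)=0 chase 'b': 0 ⇒ 0;  out=∅∪out(0)=∅
  fail(2) 'ca': from fail(1)=0 chase 'a': 0 ⇒ 0;  out=∅∪out(0)=∅
  fail(6) 'be': from fail(5)=0 chase 'e': 0 ⇒ 0;  out=∅∪out(0)=∅
  fail(3) 'cab': from fail(2)=0 chase 'b': 0 ⇒ 5;  out=∅∪out(5)=∅
  fail(7) 'bed': from fail(6)=0 chase 'd': 0 ⇒ 0;  out=∅∪out(0)=∅
  fail(4) 'caba': from fail(3)=5 chase 'a': 5→0 ⇒ 0;  out={0}∪out(0)={0}
  fail(8) 'bedc': from fail(7)=0 chase 'c': 0 ⇒ 1;  out={1}∪out(1)={1}

Text stream:
i=0 'b': node 0→5
i=1 'c': node 5→1 (via fail)
i=2 'a': node 1→2
i=3 'b': node 2→3
i=4 'a': node 3→4  emit P0@[1:4]
i=5 'b': node 4→5 (via fail)
i=6 'e': node 5→6
i=7 'c': node 6→1 (via fail)
i=8 'c': node 1→1 (via fail)
i=9 'a': node 1→2
i=10 'b': node 2→3
i=11 'a': node 3→4  emit P0@[8:11]
i=12 'c': node 4→1 (via fail)
i=13 'a': node 1→2
i=14 'b': node 2→3
i=15 'a': node 3→4  emit P0@[12:15]
i=16 'c': node 4→1 (via fail)
i=17 'a': node 1→2
i=18 'b': node 2→3
i=19 'a': node 3→4  emit P0@[16:19]
i=20 'a': node 4→0 (via fail)
i=21 'c': node 0→1
i=22 'a': node 1→2
i=23 'b': node 2→3
i=24 'a': node 3→4  emit P0@[21:24]
i=25 'b': node 4→5 (via fail)
i=26 'e': node 5→6
i=27 'd': node 6→7
i=28 'c': node 7→8  emit P1@[25:28]
i=29 'c': node 8→1 (via fail)
i=30 'b': node 1→5 (via fail)
i=31 'd': node 5→0 (via fail)
i=32 'b': node 0→5
i=33 'e': node 5→6
i=34 'd': node 6→7
i=35 'c': node 7→8  emit P1@[32:35]
i=36 'd': node 8→0 (via fail)
i=37 'c': node 0→1
i=38 'b': node 1→5 (via fail)
i=39 'b': node 5→5 (via fail)
i=40 'e': node 5→6
i=41 'd': node 6→7
i=42 'c': node 7→8  emit P1@[39:42]
i=43 'c': node 8→1 (via fail)
i=44 'a': node 1→2
i=45 'b': node 2→3
i=46 'a': node 3→4  emit P0@[43:46]
i=47 'd': node 4→0 (via fail)
i=48 'a': node 0→0
i=49 'c': node 0→1
i=50 'c': node 1→1 (via fail)
i=51 'a': node 1→2
i=52 'b': node 2→3
i=53 'a': node 3→4  emit P0@[50:53]

Result: [[4,0],[11,0],[15,0],[19,0],[24,0],[28,1],[35,1],[42,1],[46,0],[53,0]]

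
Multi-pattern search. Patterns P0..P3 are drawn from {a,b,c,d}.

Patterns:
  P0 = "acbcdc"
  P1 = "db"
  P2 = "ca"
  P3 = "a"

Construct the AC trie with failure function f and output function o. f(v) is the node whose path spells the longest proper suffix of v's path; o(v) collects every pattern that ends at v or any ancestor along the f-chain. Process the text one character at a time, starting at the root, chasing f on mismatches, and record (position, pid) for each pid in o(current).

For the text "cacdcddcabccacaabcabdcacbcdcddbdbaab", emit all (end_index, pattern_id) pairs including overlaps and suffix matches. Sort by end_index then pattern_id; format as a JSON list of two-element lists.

Build:
Trie nodes:
  0='ε' goto a→1 c→9 d→7
  1='a' goto c→2  ←P3
  2='ac' goto b→3
  3='acb' goto c→4
  4='acbc' goto d→5
  5='acbcd' goto c→6
  6='acbcdc' goto ·  ←P0
  7='d' goto b→8
  8='db' goto ·  ←P1
  9='c' goto a→10
  10='ca' goto ·  ←P2

Failure links (BFS by depth):
  n1('a'): parent n0 fail=0; on 'a' 0 → fail=0;  out {3}∪∅={3}
  n7('d'): parent n0 fail=0; on 'd' 0 → fail=0;  out ∅∪∅=∅
  n9('c'): parent n0 fail=0; on 'c' 0 → fail=0;  out ∅∪∅=∅
  n2('ac'): parent n1 fail=0; on 'c' 0 → fail=9;  out ∅∪∅=∅
  n8('db'): parent n7 fail=0; on 'b' 0 → fail=0;  out {1}∪∅={1}
  n10('ca'): parent n9 fail=0; on 'a' 0 → fail=1;  out {2}∪{3}={2,3}
  n3('acb'): parent n2 fail=9; on 'b' 9→0 → fail=0;  out ∅∪∅=∅
  n4('acbc'): parent n3 fail=0; on 'c' 0 → fail=9;  out ∅∪∅=∅
  n5('acbcd'): parent n4 fail=9; on 'd' 9→0 → fail=7;  out ∅∪∅=∅
  n6('acbcdc'): parent n5 fail=7; on 'c' 7→0 → fail=9;  out {0}∪∅={0}

Text stream:
[0] read 'c'  n0⇒n9
[1] read 'a'  n9⇒n10  → match P2@[0:1],P3@[1:1]
[2] read 'c'  n10⇒n2 (fail-walked)
[3] read 'd'  n2⇒n7 (fail-walked)
[4] read 'c'  n7⇒n9 (fail-walked)
[5] read 'd'  n9⇒n7 (fail-walked)
[6] read 'd'  n7⇒n7 (fail-walked)
[7] read 'c'  n7⇒n9 (fail-walked)
[8] read 'a'  n9⇒n10  → match P2@[7:8],P3@[8:8]
[9] read 'b'  n10⇒n0 (fail-walked)
[10] read 'c'  n0⇒n9
[11] read 'c'  n9⇒n9 (fail-walked)
[12] read 'a'  n9⇒n10  → match P2@[11:12],P3@[12:12]
[13] read 'c'  n10⇒n2 (fail-walked)
[14] read 'a'  n2⇒n10 (fail-walked)  → match P2@[13:14],P3@[14:14]
[15] read 'a'  n10⇒n1 (fail-walked)  → match P3@[15:15]
[16] read 'b'  n1⇒n0 (fail-walked)
[17] read 'c'  n0⇒n9
[18] read 'a'  n9⇒n10  → match P2@[17:18],P3@[18:18]
[19] read 'b'  n10⇒n0 (fail-walked)
[20] read 'd'  n0⇒n7
[21] read 'c'  n7⇒n9 (fail-walked)
[22] read 'a'  n9⇒n10  → match P2@[21:22],P3@[22:22]
[23] read 'c'  n10⇒n2 (fail-walked)
[24] read 'b'  n2⇒n3
[25] read 'c'  n3⇒n4
[26] read 'd'  n4⇒n5
[27] read 'c'  n5⇒n6  → match P0@[22:27]
[28] read 'd'  n6⇒n7 (fail-walked)
[29] read 'd'  n7⇒n7 (fail-walked)
[30] read 'b'  n7⇒n8  → match P1@[29:30]
[31] read 'd'  n8⇒n7 (fail-walked)
[32] read 'b'  n7⇒n8  → match P1@[31:32]
[33] read 'a'  n8⇒n1 (fail-walked)  → match P3@[33:33]
[34] read 'a'  n1⇒n1 (fail-walked)  → match P3@[34:34]
[35] read 'b'  n1⇒n0 (fail-walked)

Result: [[1,2],[1,3],[8,2],[8,3],[12,2],[12,3],[14,2],[14,3],[15,3],[18,2],[18,3],[22,2],[22,3],[27,0],[30,1],[32,1],[33,3],[34,3]]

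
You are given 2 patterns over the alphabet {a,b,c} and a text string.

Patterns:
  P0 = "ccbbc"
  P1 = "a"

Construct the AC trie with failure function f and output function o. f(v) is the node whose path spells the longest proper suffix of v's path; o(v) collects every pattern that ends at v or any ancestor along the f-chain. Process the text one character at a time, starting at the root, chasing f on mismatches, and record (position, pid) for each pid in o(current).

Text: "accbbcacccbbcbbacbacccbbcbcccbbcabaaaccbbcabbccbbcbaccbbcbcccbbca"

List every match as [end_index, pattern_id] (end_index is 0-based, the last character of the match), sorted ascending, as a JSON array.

Construct AC machine:
Trie nodes:
  0='ε' goto a→6 c→1
  1='c' goto c→2
  2='cc' goto b→3
  3='ccb' goto b→4
  4='ccbb' goto c→5
  5='ccbbc' goto ·  ←P0
  6='a' goto ·  ←P1

BFS fail/out derivation:
  n1('c'): parent n0 fail=0; on 'c' 0 → fail=0;  out ∅∪∅=∅
  n6('a'): parent n0 fail=0; on 'a' 0 → fail=0;  out {1}∪∅={1}
  n2('cc'): parent n1 fail=0; on 'c' 0 → fail=1;  out ∅∪∅=∅
  n3('ccb'): parent n2 fail=1; on 'b' 1→0 → fail=0;  out ∅∪∅=∅
  n4('ccbb'): parent n3 fail=0; on 'b' 0 → fail=0;  out ∅∪∅=∅
  n5('ccbbc'): parent n4 fail=0; on 'c' 0 → fail=1;  out {0}∪∅={0}

Run:
[0] read 'a'  n0⇒n6  emit P1@[0:0]
[1] read 'c'  n6⇒n1 ·f
[2] read 'c'  n1⇒n2
[3] read 'b'  n2⇒n3
[4] read 'b'  n3⇒n4
[5] read 'c'  n4⇒n5  emit P0@[1:5]
[6] read 'a'  n5⇒n6 ·f  emit P1@[6:6]
[7] read 'c'  n6⇒n1 ·f
[8] read 'c'  n1⇒n2
[9] read 'c'  n2⇒n2 ·f
[10] read 'b'  n2⇒n3
[11] read 'b'  n3⇒n4
[12] read 'c'  n4⇒n5  emit P0@[8:12]
[13] read 'b'  n5⇒n0 ·f
[14] read 'b'  n0⇒n0
[15] read 'a'  n0⇒n6  emit P1@[15:15]
[16] read 'c'  n6⇒n1 ·f
[17] read 'b'  n1⇒n0 ·f
[18] read 'a'  n0⇒n6  emit P1@[18:18]
[19] read 'c'  n6⇒n1 ·f
[20] read 'c'  n1⇒n2
[21] read 'c'  n2⇒n2 ·f
[22] read 'b'  n2⇒n3
[23] read 'b'  n3⇒n4
[24] read 'c'  n4⇒n5  emit P0@[20:24]
[25] read 'b'  n5⇒n0 ·f
[26] read 'c'  n0⇒n1
[27] read 'c'  n1⇒n2
[28] read 'c'  n2⇒n2 ·f
[29] read 'b'  n2⇒n3
[30] read 'b'  n3⇒n4
[31] read 'c'  n4⇒n5  emit P0@[27:31]
[32] read 'a'  n5⇒n6 ·f  emit P1@[32:32]
[33] read 'b'  n6⇒n0 ·f
[34] read 'a'  n0⇒n6  emit P1@[34:34]
[35] read 'a'  n6⇒n6 ·f  emit P1@[35:35]
[36] read 'a'  n6⇒n6 ·f  emit P1@[36:36]
[37] read 'c'  n6⇒n1 ·f
[38] read 'c'  n1⇒n2
[39] read 'b'  n2⇒n3
[40] read 'b'  n3⇒n4
[41] read 'c'  n4⇒n5  emit P0@[37:41]
[42] read 'a'  n5⇒n6 ·f  emit P1@[42:42]
[43] read 'b'  n6⇒n0 ·f
[44] read 'b'  n0⇒n0
[45] read 'c'  n0⇒n1
[46] read 'c'  n1⇒n2
[47] read 'b'  n2⇒n3
[48] read 'b'  n3⇒n4
[49] read 'c'  n4⇒n5  emit P0@[45:49]
[50] read 'b'  n5⇒n0 ·f
[51] read 'a'  n0⇒n6  emit P1@[51:51]
[52] read 'c'  n6⇒n1 ·f
[53] read 'c'  n1⇒n2
[54] read 'b'  n2⇒n3
[55] read 'b'  n3⇒n4
[56] read 'c'  n4⇒n5  emit P0@[52:56]
[57] read 'b'  n5⇒n0 ·f
[58] read 'c'  n0⇒n1
[59] read 'c'  n1⇒n2
[60] read 'c'  n2⇒n2 ·f
[61] read 'b'  n2⇒n3
[62] read 'b'  n3⇒n4
[63] read 'c'  n4⇒n5  emit P0@[59:63]
[64] read 'a'  n5⇒n6 ·f  emit P1@[64:64]

Result: [[0,1],[5,0],[6,1],[12,0],[15,1],[18,1],[24,0],[31,0],[32,1],[34,1],[35,1],[36,1],[41,0],[42,1],[49,0],[51,1],[56,0],[63,0],[64,1]]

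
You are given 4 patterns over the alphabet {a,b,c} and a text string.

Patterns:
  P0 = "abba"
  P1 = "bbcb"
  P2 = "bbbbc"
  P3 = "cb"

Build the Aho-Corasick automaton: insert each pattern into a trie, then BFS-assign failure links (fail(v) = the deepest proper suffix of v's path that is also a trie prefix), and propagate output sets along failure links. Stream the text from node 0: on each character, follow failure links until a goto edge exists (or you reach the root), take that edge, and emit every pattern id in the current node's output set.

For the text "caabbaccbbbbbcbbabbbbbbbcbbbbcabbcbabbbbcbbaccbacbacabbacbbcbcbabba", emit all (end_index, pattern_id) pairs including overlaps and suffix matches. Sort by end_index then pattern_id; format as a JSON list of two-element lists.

Build automaton:
Trie (insert patterns):
  0='ε' goto a→1 b→5 c→12
  1='a' goto b→2
  2='ab' goto b→3
  3='abb' goto a→4
  4='abba' goto ·  [P0 ends]
  5='b' goto b→6
  6='bb' goto b→9 c→7
  7='bbc' goto b→8
  8='bbcb' goto ·  [P1 ends]
  9='bbb' goto b→10
  10='bbbb' goto c→11
  11='bbbbc' goto ·  [P2 ends]
  12='c' goto b→13
  13='cb' goto ·  [P3 ends]

Failure links (BFS by depth):
  n1('a'): parent n0 fail=0; on 'a' 0 → fail=0;  out ∅∪∅=∅
  n5('b'): parent n0 fail=0; on 'b' 0 → fail=0;  out ∅∪∅=∅
  n12('c'): parent n0 fail=0; on 'c' 0 → fail=0;  out ∅∪∅=∅
  n2('ab'): parent n1 fail=0; on 'b' 0 → fail=5;  out ∅∪∅=∅
  n6('bb'): parent n5 fail=0; on 'b' 0 → fail=5;  out ∅∪∅=∅
  n13('cb'): parent n12 fail=0; on 'b' 0 → fail=5;  out {3}∪∅={3}
  n3('abb'): parent n2 fail=5; on 'b' 5 → fail=6;  out ∅∪∅=∅
  n7('bbc'): parent n6 fail=5; on 'c' 5→0 → fail=12;  out ∅∪∅=∅
  n9('bbb'): parent n6 fail=5; on 'b' 5 → fail=6;  out ∅∪∅=∅
  n4('abba'): parent n3 fail=6; on 'a' 6→5→0 → fail=1;  out {0}∪∅={0}
  n8('bbcb'): parent n7 fail=12; on 'b' 12 → fail=13;  out {1}∪{3}={1,3}
  n10('bbbb'): parent n9 fail=6; on 'b' 6 → fail=9;  out ∅∪∅=∅
  n11('bbbbc'): parent n10 fail=9; on 'c' 9→6 → fail=7;  out {2}∪∅={2}

Run:
pos 0 'c': at 12
pos 1 'a': at 1 ·f
pos 2 'a': at 1 ·f
pos 3 'b': at 2
pos 4 'b': at 3
pos 5 'a': at 4  emit P0@[2:5]
pos 6 'c': at 12 ·f
pos 7 'c': at 12 ·f
pos 8 'b': at 13  emit P3@[7:8]
pos 9 'b': at 6 ·f
pos 10 'b': at 9
pos 11 'b': at 10
pos 12 'b': at 10 ·f
pos 13 'c': at 11  emit P2@[9:13]
pos 14 'b': at 8 ·f  emit P1@[11:14],P3@[13:14]
pos 15 'b': at 6 ·f
pos 16 'a': at 1 ·f
pos 17 'b': at 2
pos 18 'b': at 3
pos 19 'b': at 9 ·f
pos 20 'b': at 10
pos 21 'b': at 10 ·f
pos 22 'b': at 10 ·f
pos 23 'b': at 10 ·f
pos 24 'c': at 11  emit P2@[20:24]
pos 25 'b': at 8 ·f  emit P1@[22:25],P3@[24:25]
pos 26 'b': at 6 ·f
pos 27 'b': at 9
pos 28 'b': at 10
pos 29 'c': at 11  emit P2@[25:29]
pos 30 'a': at 1 ·f
pos 31 'b': at 2
pos 32 'b': at 3
pos 33 'c': at 7 ·f
pos 34 'b': at 8  emit P1@[31:34],P3@[33:34]
pos 35 'a': at 1 ·f
pos 36 'b': at 2
pos 37 'b': at 3
pos 38 'b': at 9 ·f
pos 39 'b': at 10
pos 40 'c': at 11  emit P2@[36:40]
pos 41 'b': at 8 ·f  emit P1@[38:41],P3@[40:41]
pos 42 'b': at 6 ·f
pos 43 'a': at 1 ·f
pos 44 'c': at 12 ·f
pos 45 'c': at 12 ·f
pos 46 'b': at 13  emit P3@[45:46]
pos 47 'a': at 1 ·f
pos 48 'c': at 12 ·f
pos 49 'b': at 13  emit P3@[48:49]
pos 50 'a': at 1 ·f
pos 51 'c': at 12 ·f
pos 52 'a': at 1 ·f
pos 53 'b': at 2
pos 54 'b': at 3
pos 55 'a': at 4  emit P0@[52:55]
pos 56 'c': at 12 ·f
pos 57 'b': at 13  emit P3@[56:57]
pos 58 'b': at 6 ·f
pos 59 'c': at 7
pos 60 'b': at 8  emit P1@[57:60],P3@[59:60]
pos 61 'c': at 12 ·f
pos 62 'b': at 13  emit P3@[61:62]
pos 63 'a': at 1 ·f
pos 64 'b': at 2
pos 65 'b': at 3
pos 66 'a': at 4  emit P0@[63:66]

Result: [[5,0],[8,3],[13,2],[14,1],[14,3],[24,2],[25,1],[25,3],[29,2],[34,1],[34,3],[40,2],[41,1],[41,3],[46,3],[49,3],[55,0],[57,3],[60,1],[60,3],[62,3],[66,0]]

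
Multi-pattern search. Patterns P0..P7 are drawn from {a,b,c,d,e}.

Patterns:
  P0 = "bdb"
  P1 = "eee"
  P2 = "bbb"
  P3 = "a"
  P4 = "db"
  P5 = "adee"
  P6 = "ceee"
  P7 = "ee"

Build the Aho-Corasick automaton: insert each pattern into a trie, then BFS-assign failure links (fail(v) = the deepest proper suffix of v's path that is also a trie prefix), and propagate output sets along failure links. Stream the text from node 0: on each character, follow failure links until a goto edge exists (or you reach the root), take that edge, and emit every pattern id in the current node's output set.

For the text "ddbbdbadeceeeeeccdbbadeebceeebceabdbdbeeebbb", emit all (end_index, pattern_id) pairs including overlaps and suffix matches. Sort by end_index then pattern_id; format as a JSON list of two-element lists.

Construct AC machine:
Trie nodes:
  0='ε' goto a→9 b→1 c→15 d→10 e→4
  1='b' goto b→7 d→2
  2='bd' goto b→3
  3='bdb' goto ·  ←P0
  4='e' goto e→5
  5='ee' goto e→6  ←P7
  6='eee' goto ·  ←P1
  7='bb' goto b→8
  8='bbb' goto ·  ←P2
  9='a' goto d→12  ←P3
  10='d' goto b→11
  11='db' goto ·  ←P4
  12='ad' goto e→13
  13='ade' goto e→14
  14='adee' goto ·  ←P5
  15='c' goto e→16
  16='ce' goto e→17
  17='cee' goto e→18
  18='ceee' goto ·  ←P6

BFS fail/out derivation:
  fail(1) 'b': from fail(0)=0 chase 'b': 0 ⇒ 0;  out=∅∪out(0)=∅
  fail(4) 'e': from fail(0)=0 chase 'e': 0 ⇒ 0;  out=∅∪out(0)=∅
  fail(9) 'a': from fail(0)=0 chase 'a': 0 ⇒ 0;  out={3}∪out(0)={3}
  fail(10) 'd': from fail(0)=0 chase 'd': 0 ⇒ 0;  out=∅∪out(0)=∅
  fail(15) 'c': from fail(0)=0 chase 'c': 0 ⇒ 0;  out=∅∪out(0)=∅
  fail(2) 'bd': from fail(1)=0 chase 'd': 0 ⇒ 10;  out=∅∪out(10)=∅
  fail(5) 'ee': from fail(4)=0 chase 'e': 0 ⇒ 4;  out={7}∪out(4)={7}
  fail(7) 'bb': from fail(1)=0 chase 'b': 0 ⇒ 1;  out=∅∪out(1)=∅
  fail(11) 'db': from fail(10)=0 chase 'b': 0 ⇒ 1;  out={4}∪out(1)={4}
  fail(12) 'ad': from fail(9)=0 chase 'd': 0 ⇒ 10;  out=∅∪out(10)=∅
  fail(16) 'ce': from fail(15)=0 chase 'e': 0 ⇒ 4;  out=∅∪out(4)=∅
  fail(3) 'bdb': from fail(2)=10 chase 'b': 10 ⇒ 11;  out={0}∪out(11)={0,4}
  fail(6) 'eee': from fail(5)=4 chase 'e': 4 ⇒ 5;  out={1}∪out(5)={1,7}
  fail(8) 'bbb': from fail(7)=1 chase 'b': 1 ⇒ 7;  out={2}∪out(7)={2}
  fail(13) 'ade': from fail(12)=10 chase 'e': 10→0 ⇒ 4;  out=∅∪out(4)=∅
  fail(17) 'cee': from fail(16)=4 chase 'e': 4 ⇒ 5;  out=∅∪out(5)={7}
  fail(14) 'adee': from fail(13)=4 chase 'e': 4 ⇒ 5;  out={5}∪out(5)={5,7}
  fail(18) 'ceee': from fail(17)=5 chase 'e': 5 ⇒ 6;  out={6}∪out(6)={1,6,7}

Scan:
pos 0 'd': at 10
pos 1 'd': at 10 (via fail)
pos 2 'b': at 11  ** P4@[1:2]
pos 3 'b': at 7 (via fail)
pos 4 'd': at 2 (via fail)
pos 5 'b': at 3  ** P0@[3:5],P4@[4:5]
pos 6 'a': at 9 (via fail)  ** P3@[6:6]
pos 7 'd': at 12
pos 8 'e': at 13
pos 9 'c': at 15 (via fail)
pos 10 'e': at 16
pos 11 'e': at 17  ** P7@[10:11]
pos 12 'e': at 18  ** P1@[10:12],P6@[9:12],P7@[11:12]
pos 13 'e': at 6 (via fail)  ** P1@[11:13],P7@[12:13]
pos 14 'e': at 6 (via fail)  ** P1@[12:14],P7@[13:14]
pos 15 'c': at 15 (via fail)
pos 16 'c': at 15 (via fail)
pos 17 'd': at 10 (via fail)
pos 18 'b': at 11  ** P4@[17:18]
pos 19 'b': at 7 (via fail)
pos 20 'a': at 9 (via fail)  ** P3@[20:20]
pos 21 'd': at 12
pos 22 'e': at 13
pos 23 'e': at 14  ** P5@[20:23],P7@[22:23]
pos 24 'b': at 1 (via fail)
pos 25 'c': at 15 (via fail)
pos 26 'e': at 16
pos 27 'e': at 17  ** P7@[26:27]
pos 28 'e': at 18  ** P1@[26:28],P6@[25:28],P7@[27:28]
pos 29 'b': at 1 (via fail)
pos 30 'c': at 15 (via fail)
pos 31 'e': at 16
pos 32 'a': at 9 (via fail)  ** P3@[32:32]
pos 33 'b': at 1 (via fail)
pos 34 'd': at 2
pos 35 'b': at 3  ** P0@[33:35],P4@[34:35]
pos 36 'd': at 2 (via fail)
pos 37 'b': at 3  ** P0@[35:37],P4@[36:37]
pos 38 'e': at 4 (via fail)
pos 39 'e': at 5  ** P7@[38:39]
pos 40 'e': at 6  ** P1@[38:40],P7@[39:40]
pos 41 'b': at 1 (via fail)
pos 42 'b': at 7
pos 43 'b': at 8  ** P2@[41:43]

Matches: [[2,4],[5,0],[5,4],[6,3],[11,7],[12,1],[12,6],[12,7],[13,1],[13,7],[14,1],[14,7],[18,4],[20,3],[23,5],[23,7],[27,7],[28,1],[28,6],[28,7],[32,3],[35,0],[35,4],[37,0],[37,4],[39,7],[40,1],[40,7],[43,2]]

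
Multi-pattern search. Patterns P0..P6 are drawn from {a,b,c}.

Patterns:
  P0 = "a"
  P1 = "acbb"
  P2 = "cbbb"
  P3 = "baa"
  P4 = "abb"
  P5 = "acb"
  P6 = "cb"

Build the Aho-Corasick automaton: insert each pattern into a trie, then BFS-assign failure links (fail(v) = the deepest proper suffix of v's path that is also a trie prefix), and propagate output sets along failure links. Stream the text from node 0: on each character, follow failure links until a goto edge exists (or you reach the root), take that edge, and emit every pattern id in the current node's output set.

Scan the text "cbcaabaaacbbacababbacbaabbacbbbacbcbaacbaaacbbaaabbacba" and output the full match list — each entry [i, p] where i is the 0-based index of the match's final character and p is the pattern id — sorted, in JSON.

Construct AC machine:
Trie nodes:
  0='ε' goto a→1 b→9 c→5
  1='a' goto b→12 c→2  ←P0
  2='ac' goto b→3
  3='acb' goto b→4  ←P5
  4='acbb' goto ·  ←P1
  5='c' goto b→6
  6='cb' goto b→7  ←P6
  7='cbb' goto b→8
  8='cbbb' goto ·  ←P2
  9='b' goto a→10
  10='ba' goto a→11
  11='baa' goto ·  ←P3
  12='ab' goto b→13
  13='abb' goto ·  ←P4

Failure links (BFS by depth):
  fail(1) 'a': from fail(0)=0 chase 'a': 0 ⇒ 0;  out={0}∪out(0)={0}
  fail(5) 'c': from fail(0)=0 chase 'c': 0 ⇒ 0;  out=∅∪out(0)=∅
  fail(9) 'b': from fail(0)=0 chase 'b': 0 ⇒ 0;  out=∅∪out(0)=∅
  fail(2) 'ac': from fail(1)=0 chase 'c': 0 ⇒ 5;  out=∅∪out(5)=∅
  fail(6) 'cb': from fail(5)=0 chase 'b': 0 ⇒ 9;  out={6}∪out(9)={6}
  fail(10) 'ba': from fail(9)=0 chase 'a': 0 ⇒ 1;  out=∅∪out(1)={0}
  fail(12) 'ab': from fail(1)=0 chase 'b': 0 ⇒ 9;  out=∅∪out(9)=∅
  fail(3) 'acb': from fail(2)=5 chase 'b': 5 ⇒ 6;  out={5}∪out(6)={5,6}
  fail(7) 'cbb': from fail(6)=9 chase 'b': 9→0 ⇒ 9;  out=∅∪out(9)=∅
  fail(11) 'baa': from fail(10)=1 chase 'a': 1→0 ⇒ 1;  out={3}∪out(1)={0,3}
  fail(13) 'abb': from fail(12)=9 chase 'b': 9→0 ⇒ 9;  out={4}∪out(9)={4}
  fail(4) 'acbb': from fail(3)=6 chase 'b': 6 ⇒ 7;  out={1}∪out(7)={1}
  fail(8) 'cbbb': from fail(7)=9 chase 'b': 9→0 ⇒ 9;  out={2}∪out(9)={2}

Text stream:
pos 0 'c': at 5
pos 1 'b': at 6  ** P6@[0:1]
pos 2 'c': at 5 (via fail)
pos 3 'a': at 1 (via fail)  ** P0@[3:3]
pos 4 'a': at 1 (via fail)  ** P0@[4:4]
pos 5 'b': at 12
pos 6 'a': at 10 (via fail)  ** P0@[6:6]
pos 7 'a': at 11  ** P0@[7:7],P3@[5:7]
pos 8 'a': at 1 (via fail)  ** P0@[8:8]
pos 9 'c': at 2
pos 10 'b': at 3  ** P5@[8:10],P6@[9:10]
pos 11 'b': at 4  ** P1@[8:11]
pos 12 'a': at 10 (via fail)  ** P0@[12:12]
pos 13 'c': at 2 (via fail)
pos 14 'a': at 1 (via fail)  ** P0@[14:14]
pos 15 'b': at 12
pos 16 'a': at 10 (via fail)  ** P0@[16:16]
pos 17 'b': at 12 (via fail)
pos 18 'b': at 13  ** P4@[16:18]
pos 19 'a': at 10 (via fail)  ** P0@[19:19]
pos 20 'c': at 2 (via fail)
pos 21 'b': at 3  ** P5@[19:21],P6@[20:21]
pos 22 'a': at 10 (via fail)  ** P0@[22:22]
pos 23 'a': at 11  ** P0@[23:23],P3@[21:23]
pos 24 'b': at 12 (via fail)
pos 25 'b': at 13  ** P4@[23:25]
pos 26 'a': at 10 (via fail)  ** P0@[26:26]
pos 27 'c': at 2 (via fail)
pos 28 'b': at 3  ** P5@[26:28],P6@[27:28]
pos 29 'b': at 4  ** P1@[26:29]
pos 30 'b': at 8 (via fail)  ** P2@[27:30]
pos 31 'a': at 10 (via fail)  ** P0@[31:31]
pos 32 'c': at 2 (via fail)
pos 33 'b': at 3  ** P5@[31:33],P6@[32:33]
pos 34 'c': at 5 (via fail)
pos 35 'b': at 6  ** P6@[34:35]
pos 36 'a': at 10 (via fail)  ** P0@[36:36]
pos 37 'a': at 11  ** P0@[37:37],P3@[35:37]
pos 38 'c': at 2 (via fail)
pos 39 'b': at 3  ** P5@[37:39],P6@[38:39]
pos 40 'a': at 10 (via fail)  ** P0@[40:40]
pos 41 'a': at 11  ** P0@[41:41],P3@[39:41]
pos 42 'a': at 1 (via fail)  ** P0@[42:42]
pos 43 'c': at 2
pos 44 'b': at 3  ** P5@[42:44],P6@[43:44]
pos 45 'b': at 4  ** P1@[42:45]
pos 46 'a': at 10 (via fail)  ** P0@[46:46]
pos 47 'a': at 11  ** P0@[47:47],P3@[45:47]
pos 48 'a': at 1 (via fail)  ** P0@[48:48]
pos 49 'b': at 12
pos 50 'b': at 13  ** P4@[48:50]
pos 51 'a': at 10 (via fail)  ** P0@[51:51]
pos 52 'c': at 2 (via fail)
pos 53 'b': at 3  ** P5@[51:53],P6@[52:53]
pos 54 'a': at 10 (via fail)  ** P0@[54:54]

Matches: [[1,6],[3,0],[4,0],[6,0],[7,0],[7,3],[8,0],[10,5],[10,6],[11,1],[12,0],[14,0],[16,0],[18,4],[19,0],[21,5],[21,6],[22,0],[23,0],[23,3],[25,4],[26,0],[28,5],[28,6],[29,1],[30,2],[31,0],[33,5],[33,6],[35,6],[36,0],[37,0],[37,3],[39,5],[39,6],[40,0],[41,0],[41,3],[42,0],[44,5],[44,6],[45,1],[46,0],[47,0],[47,3],[48,0],[50,4],[51,0],[53,5],[53,6],[54,0]]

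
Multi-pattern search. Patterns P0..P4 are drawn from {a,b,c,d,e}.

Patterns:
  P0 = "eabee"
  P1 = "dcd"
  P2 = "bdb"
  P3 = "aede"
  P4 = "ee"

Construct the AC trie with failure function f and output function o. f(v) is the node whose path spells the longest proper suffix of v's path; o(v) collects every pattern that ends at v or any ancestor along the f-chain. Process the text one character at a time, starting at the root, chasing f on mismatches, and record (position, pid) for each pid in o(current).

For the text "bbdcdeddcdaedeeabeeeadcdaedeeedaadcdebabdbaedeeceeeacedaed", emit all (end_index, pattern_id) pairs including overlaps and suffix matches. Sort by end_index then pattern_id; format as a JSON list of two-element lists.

Build:
Trie (insert patterns):
  0='ε' goto a→12 b→9 d→6 e→1
  1='e' goto a→2 e→16
  2='ea' goto b→3
  3='eab' goto e→4
  4='eabe' goto e→5
  5='eabee' goto ·  ←P0
  6='d' goto c→7
  7='dc' goto d→8
  8='dcd' goto ·  ←P1
  9='b' goto d→10
  10='bd' goto b→11
  11='bdb' goto ·  ←P2
  12='a' goto e→13
  13='ae' goto d→14
  14='aed' goto e→15
  15='aede' goto ·  ←P3
  16='ee' goto ·  ←P4

BFS fail/out derivation:
  n1('e'): parent n0 fail=0; on 'e' 0 → fail=0;  out ∅∪∅=∅
  n6('d'): parent n0 fail=0; on 'd' 0 → fail=0;  out ∅∪∅=∅
  n9('b'): parent n0 fail=0; on 'b' 0 → fail=0;  out ∅∪∅=∅
  n12('a'): parent n0 fail=0; on 'a' 0 → fail=0;  out ∅∪∅=∅
  n2('ea'): parent n1 fail=0; on 'a' 0 → fail=12;  out ∅∪∅=∅
  n7('dc'): parent n6 fail=0; on 'c' 0 → fail=0;  out ∅∪∅=∅
  n10('bd'): parent n9 fail=0; on 'd' 0 → fail=6;  out ∅∪∅=∅
  n13('ae'): parent n12 fail=0; on 'e' 0 → fail=1;  out ∅∪∅=∅
  n16('ee'): parent n1 fail=0; on 'e' 0 → fail=1;  out {4}∪∅={4}
  n3('eab'): parent n2 fail=12; on 'b' 12→0 → fail=9;  out ∅∪∅=∅
  n8('dcd'): parent n7 fail=0; on 'd' 0 → fail=6;  out {1}∪∅={1}
  n11('bdb'): parent n10 fail=6; on 'b' 6→0 → fail=9;  out {2}∪∅={2}
  n14('aed'): parent n13 fail=1; on 'd' 1→0 → fail=6;  out ∅∪∅=∅
  n4('eabe'): parent n3 fail=9; on 'e' 9→0 → fail=1;  out ∅∪∅=∅
  n15('aede'): parent n14 fail=6; on 'e' 6→0 → fail=1;  out {3}∪∅={3}
  n5('eabee'): parent n4 fail=1; on 'e' 1 → fail=16;  out {0}∪{4}={0,4}

Run:
i=0 'b': node 0→9
i=1 'b': node 9→9 (fail-walked)
i=2 'd': node 9→10
i=3 'c': node 10→7 (fail-walked)
i=4 'd': node 7→8  emit P1@[2:4]
i=5 'e': node 8→1 (fail-walked)
i=6 'd': node 1→6 (fail-walked)
i=7 'd': node 6→6 (fail-walked)
i=8 'c': node 6→7
i=9 'd': node 7→8  emit P1@[7:9]
i=10 'a': node 8→12 (fail-walked)
i=11 'e': node 12→13
i=12 'd': node 13→14
i=13 'e': node 14→15  emit P3@[10:13]
i=14 'e': node 15→16 (fail-walked)  emit P4@[13:14]
i=15 'a': node 16→2 (fail-walked)
i=16 'b': node 2→3
i=17 'e': node 3→4
i=18 'e': node 4→5  emit P0@[14:18],P4@[17:18]
i=19 'e': node 5→16 (fail-walked)  emit P4@[18:19]
i=20 'a': node 16→2 (fail-walked)
i=21 'd': node 2→6 (fail-walked)
i=22 'c': node 6→7
i=23 'd': node 7→8  emit P1@[21:23]
i=24 'a': node 8→12 (fail-walked)
i=25 'e': node 12→13
i=26 'd': node 13→14
i=27 'e': node 14→15  emit P3@[24:27]
i=28 'e': node 15→16 (fail-walked)  emit P4@[27:28]
i=29 'e': node 16→16 (fail-walked)  emit P4@[28:29]
i=30 'd': node 16→6 (fail-walked)
i=31 'a': node 6→12 (fail-walked)
i=32 'a': node 12→12 (fail-walked)
i=33 'd': node 12→6 (fail-walked)
i=34 'c': node 6→7
i=35 'd': node 7→8  emit P1@[33:35]
i=36 'e': node 8→1 (fail-walked)
i=37 'b': node 1→9 (fail-walked)
i=38 'a': node 9→12 (fail-walked)
i=39 'b': node 12→9 (fail-walked)
i=40 'd': node 9→10
i=41 'b': node 10→11  emit P2@[39:41]
i=42 'a': node 11→12 (fail-walked)
i=43 'e': node 12→13
i=44 'd': node 13→14
i=45 'e': node 14→15  emit P3@[42:45]
i=46 'e': node 15→16 (fail-walked)  emit P4@[45:46]
i=47 'c': node 16→0 (fail-walked)
i=48 'e': node 0→1
i=49 'e': node 1→16  emit P4@[48:49]
i=50 'e': node 16→16 (fail-walked)  emit P4@[49:50]
i=51 'a': node 16→2 (fail-walked)
i=52 'c': node 2→0 (fail-walked)
i=53 'e': node 0→1
i=54 'd': node 1→6 (fail-walked)
i=55 'a': node 6→12 (fail-walked)
i=56 'e': node 12→13
i=57 'd': node 13→14

Matches: [[4,1],[9,1],[13,3],[14,4],[18,0],[18,4],[19,4],[23,1],[27,3],[28,4],[29,4],[35,1],[41,2],[45,3],[46,4],[49,4],[50,4]]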